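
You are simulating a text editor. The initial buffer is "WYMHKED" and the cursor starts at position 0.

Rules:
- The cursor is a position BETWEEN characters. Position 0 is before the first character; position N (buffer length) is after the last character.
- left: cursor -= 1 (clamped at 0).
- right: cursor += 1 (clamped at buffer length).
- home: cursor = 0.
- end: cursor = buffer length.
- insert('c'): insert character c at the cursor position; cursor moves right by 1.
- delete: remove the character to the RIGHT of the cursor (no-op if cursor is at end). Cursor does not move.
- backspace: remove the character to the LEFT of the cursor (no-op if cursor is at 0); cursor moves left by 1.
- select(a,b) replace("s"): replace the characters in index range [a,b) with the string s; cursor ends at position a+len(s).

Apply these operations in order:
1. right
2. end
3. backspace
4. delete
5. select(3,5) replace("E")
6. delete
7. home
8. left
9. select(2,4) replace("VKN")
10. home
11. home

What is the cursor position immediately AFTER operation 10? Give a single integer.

After op 1 (right): buf='WYMHKED' cursor=1
After op 2 (end): buf='WYMHKED' cursor=7
After op 3 (backspace): buf='WYMHKE' cursor=6
After op 4 (delete): buf='WYMHKE' cursor=6
After op 5 (select(3,5) replace("E")): buf='WYMEE' cursor=4
After op 6 (delete): buf='WYME' cursor=4
After op 7 (home): buf='WYME' cursor=0
After op 8 (left): buf='WYME' cursor=0
After op 9 (select(2,4) replace("VKN")): buf='WYVKN' cursor=5
After op 10 (home): buf='WYVKN' cursor=0

Answer: 0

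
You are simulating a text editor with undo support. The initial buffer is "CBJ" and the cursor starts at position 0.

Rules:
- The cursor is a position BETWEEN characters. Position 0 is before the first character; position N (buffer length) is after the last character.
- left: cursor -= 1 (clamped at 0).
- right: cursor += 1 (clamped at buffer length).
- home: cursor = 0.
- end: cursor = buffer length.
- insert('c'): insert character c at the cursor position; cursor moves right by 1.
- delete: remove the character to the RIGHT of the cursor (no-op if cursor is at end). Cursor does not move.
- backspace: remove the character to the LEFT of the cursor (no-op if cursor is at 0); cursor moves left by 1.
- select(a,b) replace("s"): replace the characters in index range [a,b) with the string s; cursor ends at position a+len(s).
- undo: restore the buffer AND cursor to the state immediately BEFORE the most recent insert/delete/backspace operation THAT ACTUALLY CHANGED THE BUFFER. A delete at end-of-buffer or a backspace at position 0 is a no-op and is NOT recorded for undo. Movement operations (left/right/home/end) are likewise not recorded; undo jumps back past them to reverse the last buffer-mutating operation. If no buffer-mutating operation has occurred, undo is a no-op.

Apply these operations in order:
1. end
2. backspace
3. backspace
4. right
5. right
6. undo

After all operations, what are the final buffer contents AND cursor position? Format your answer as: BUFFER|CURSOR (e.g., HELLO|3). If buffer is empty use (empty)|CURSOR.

Answer: CB|2

Derivation:
After op 1 (end): buf='CBJ' cursor=3
After op 2 (backspace): buf='CB' cursor=2
After op 3 (backspace): buf='C' cursor=1
After op 4 (right): buf='C' cursor=1
After op 5 (right): buf='C' cursor=1
After op 6 (undo): buf='CB' cursor=2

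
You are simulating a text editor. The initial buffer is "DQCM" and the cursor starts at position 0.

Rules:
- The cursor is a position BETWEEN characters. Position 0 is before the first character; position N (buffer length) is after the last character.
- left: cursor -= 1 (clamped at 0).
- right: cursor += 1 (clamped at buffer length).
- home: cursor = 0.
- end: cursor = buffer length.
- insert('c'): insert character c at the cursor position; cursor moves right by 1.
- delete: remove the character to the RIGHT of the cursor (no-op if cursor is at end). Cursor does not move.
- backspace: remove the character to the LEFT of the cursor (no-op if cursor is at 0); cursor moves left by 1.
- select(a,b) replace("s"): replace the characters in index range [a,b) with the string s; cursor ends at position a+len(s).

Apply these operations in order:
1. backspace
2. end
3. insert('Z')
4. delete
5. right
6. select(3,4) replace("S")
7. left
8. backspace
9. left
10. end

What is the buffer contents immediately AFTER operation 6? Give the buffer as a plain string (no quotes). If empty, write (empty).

Answer: DQCSZ

Derivation:
After op 1 (backspace): buf='DQCM' cursor=0
After op 2 (end): buf='DQCM' cursor=4
After op 3 (insert('Z')): buf='DQCMZ' cursor=5
After op 4 (delete): buf='DQCMZ' cursor=5
After op 5 (right): buf='DQCMZ' cursor=5
After op 6 (select(3,4) replace("S")): buf='DQCSZ' cursor=4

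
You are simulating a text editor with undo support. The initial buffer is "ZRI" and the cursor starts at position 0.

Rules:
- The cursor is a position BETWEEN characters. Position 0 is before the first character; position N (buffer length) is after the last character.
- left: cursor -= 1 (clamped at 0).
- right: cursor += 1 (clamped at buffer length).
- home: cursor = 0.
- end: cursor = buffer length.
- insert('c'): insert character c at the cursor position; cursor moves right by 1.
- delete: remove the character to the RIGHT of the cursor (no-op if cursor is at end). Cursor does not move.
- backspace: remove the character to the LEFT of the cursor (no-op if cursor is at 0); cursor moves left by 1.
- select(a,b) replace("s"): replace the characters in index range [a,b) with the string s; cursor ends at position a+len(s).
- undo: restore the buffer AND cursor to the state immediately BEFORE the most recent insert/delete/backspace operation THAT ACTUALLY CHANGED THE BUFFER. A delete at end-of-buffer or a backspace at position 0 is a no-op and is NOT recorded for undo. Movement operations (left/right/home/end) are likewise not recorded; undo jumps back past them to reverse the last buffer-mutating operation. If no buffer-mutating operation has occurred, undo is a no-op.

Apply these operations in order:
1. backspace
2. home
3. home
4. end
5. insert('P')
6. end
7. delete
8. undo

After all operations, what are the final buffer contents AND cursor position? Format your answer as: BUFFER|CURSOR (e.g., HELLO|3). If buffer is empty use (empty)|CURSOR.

After op 1 (backspace): buf='ZRI' cursor=0
After op 2 (home): buf='ZRI' cursor=0
After op 3 (home): buf='ZRI' cursor=0
After op 4 (end): buf='ZRI' cursor=3
After op 5 (insert('P')): buf='ZRIP' cursor=4
After op 6 (end): buf='ZRIP' cursor=4
After op 7 (delete): buf='ZRIP' cursor=4
After op 8 (undo): buf='ZRI' cursor=3

Answer: ZRI|3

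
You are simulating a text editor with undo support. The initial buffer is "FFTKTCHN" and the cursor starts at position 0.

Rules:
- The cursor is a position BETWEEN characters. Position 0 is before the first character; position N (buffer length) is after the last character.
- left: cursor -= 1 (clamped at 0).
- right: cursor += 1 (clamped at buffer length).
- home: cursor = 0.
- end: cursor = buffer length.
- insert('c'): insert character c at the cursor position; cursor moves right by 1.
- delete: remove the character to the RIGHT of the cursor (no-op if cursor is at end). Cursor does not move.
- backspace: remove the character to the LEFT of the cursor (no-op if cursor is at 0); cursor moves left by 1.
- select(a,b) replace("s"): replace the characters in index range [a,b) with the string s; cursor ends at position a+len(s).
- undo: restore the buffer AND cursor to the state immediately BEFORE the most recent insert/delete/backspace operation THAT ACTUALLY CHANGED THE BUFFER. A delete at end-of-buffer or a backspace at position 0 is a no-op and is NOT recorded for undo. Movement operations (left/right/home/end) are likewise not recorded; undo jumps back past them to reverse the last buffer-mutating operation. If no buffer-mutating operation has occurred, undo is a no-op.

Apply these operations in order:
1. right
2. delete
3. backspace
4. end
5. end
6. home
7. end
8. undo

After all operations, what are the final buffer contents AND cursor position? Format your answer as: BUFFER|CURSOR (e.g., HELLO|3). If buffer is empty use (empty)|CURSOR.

After op 1 (right): buf='FFTKTCHN' cursor=1
After op 2 (delete): buf='FTKTCHN' cursor=1
After op 3 (backspace): buf='TKTCHN' cursor=0
After op 4 (end): buf='TKTCHN' cursor=6
After op 5 (end): buf='TKTCHN' cursor=6
After op 6 (home): buf='TKTCHN' cursor=0
After op 7 (end): buf='TKTCHN' cursor=6
After op 8 (undo): buf='FTKTCHN' cursor=1

Answer: FTKTCHN|1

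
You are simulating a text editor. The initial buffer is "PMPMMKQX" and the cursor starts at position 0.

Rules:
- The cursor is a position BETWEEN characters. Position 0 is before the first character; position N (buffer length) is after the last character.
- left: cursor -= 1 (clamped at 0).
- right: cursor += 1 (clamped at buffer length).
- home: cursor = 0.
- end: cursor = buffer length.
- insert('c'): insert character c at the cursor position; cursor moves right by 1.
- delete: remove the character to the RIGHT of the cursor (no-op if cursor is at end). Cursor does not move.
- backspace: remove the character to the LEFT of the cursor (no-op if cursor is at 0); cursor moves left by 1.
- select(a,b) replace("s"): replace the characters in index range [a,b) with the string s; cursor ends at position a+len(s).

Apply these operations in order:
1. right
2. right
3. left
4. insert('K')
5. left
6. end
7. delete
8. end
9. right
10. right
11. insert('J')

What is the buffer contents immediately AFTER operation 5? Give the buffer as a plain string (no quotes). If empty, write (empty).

After op 1 (right): buf='PMPMMKQX' cursor=1
After op 2 (right): buf='PMPMMKQX' cursor=2
After op 3 (left): buf='PMPMMKQX' cursor=1
After op 4 (insert('K')): buf='PKMPMMKQX' cursor=2
After op 5 (left): buf='PKMPMMKQX' cursor=1

Answer: PKMPMMKQX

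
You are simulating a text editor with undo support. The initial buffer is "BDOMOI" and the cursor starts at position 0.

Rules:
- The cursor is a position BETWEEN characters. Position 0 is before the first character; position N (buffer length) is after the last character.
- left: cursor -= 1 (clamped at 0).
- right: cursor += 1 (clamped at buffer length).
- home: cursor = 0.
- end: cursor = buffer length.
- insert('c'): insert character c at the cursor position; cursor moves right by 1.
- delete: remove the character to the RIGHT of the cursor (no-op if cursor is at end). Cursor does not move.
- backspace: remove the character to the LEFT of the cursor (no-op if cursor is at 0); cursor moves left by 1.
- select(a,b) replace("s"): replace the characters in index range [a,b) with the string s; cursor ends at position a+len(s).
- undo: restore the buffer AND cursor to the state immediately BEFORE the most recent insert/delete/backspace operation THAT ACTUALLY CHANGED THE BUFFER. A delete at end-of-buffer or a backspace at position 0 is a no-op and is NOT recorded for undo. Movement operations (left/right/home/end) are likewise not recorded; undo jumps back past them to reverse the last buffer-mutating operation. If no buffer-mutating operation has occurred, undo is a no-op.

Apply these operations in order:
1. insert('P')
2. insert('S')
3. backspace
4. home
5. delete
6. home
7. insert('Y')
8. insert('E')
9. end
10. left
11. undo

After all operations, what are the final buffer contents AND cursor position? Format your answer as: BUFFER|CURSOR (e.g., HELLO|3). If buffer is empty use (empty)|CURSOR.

Answer: YBDOMOI|1

Derivation:
After op 1 (insert('P')): buf='PBDOMOI' cursor=1
After op 2 (insert('S')): buf='PSBDOMOI' cursor=2
After op 3 (backspace): buf='PBDOMOI' cursor=1
After op 4 (home): buf='PBDOMOI' cursor=0
After op 5 (delete): buf='BDOMOI' cursor=0
After op 6 (home): buf='BDOMOI' cursor=0
After op 7 (insert('Y')): buf='YBDOMOI' cursor=1
After op 8 (insert('E')): buf='YEBDOMOI' cursor=2
After op 9 (end): buf='YEBDOMOI' cursor=8
After op 10 (left): buf='YEBDOMOI' cursor=7
After op 11 (undo): buf='YBDOMOI' cursor=1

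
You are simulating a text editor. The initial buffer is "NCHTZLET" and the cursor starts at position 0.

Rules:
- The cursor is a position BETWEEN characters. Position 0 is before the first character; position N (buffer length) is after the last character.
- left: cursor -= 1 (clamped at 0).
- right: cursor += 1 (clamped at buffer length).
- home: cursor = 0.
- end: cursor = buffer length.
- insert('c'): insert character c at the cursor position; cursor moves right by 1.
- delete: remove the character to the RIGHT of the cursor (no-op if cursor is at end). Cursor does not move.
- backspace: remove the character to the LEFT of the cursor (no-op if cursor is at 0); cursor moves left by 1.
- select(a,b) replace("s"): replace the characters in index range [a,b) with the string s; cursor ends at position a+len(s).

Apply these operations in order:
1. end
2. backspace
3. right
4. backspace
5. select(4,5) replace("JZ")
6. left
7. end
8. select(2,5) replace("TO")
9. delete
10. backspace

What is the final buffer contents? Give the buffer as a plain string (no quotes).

Answer: NCTL

Derivation:
After op 1 (end): buf='NCHTZLET' cursor=8
After op 2 (backspace): buf='NCHTZLE' cursor=7
After op 3 (right): buf='NCHTZLE' cursor=7
After op 4 (backspace): buf='NCHTZL' cursor=6
After op 5 (select(4,5) replace("JZ")): buf='NCHTJZL' cursor=6
After op 6 (left): buf='NCHTJZL' cursor=5
After op 7 (end): buf='NCHTJZL' cursor=7
After op 8 (select(2,5) replace("TO")): buf='NCTOZL' cursor=4
After op 9 (delete): buf='NCTOL' cursor=4
After op 10 (backspace): buf='NCTL' cursor=3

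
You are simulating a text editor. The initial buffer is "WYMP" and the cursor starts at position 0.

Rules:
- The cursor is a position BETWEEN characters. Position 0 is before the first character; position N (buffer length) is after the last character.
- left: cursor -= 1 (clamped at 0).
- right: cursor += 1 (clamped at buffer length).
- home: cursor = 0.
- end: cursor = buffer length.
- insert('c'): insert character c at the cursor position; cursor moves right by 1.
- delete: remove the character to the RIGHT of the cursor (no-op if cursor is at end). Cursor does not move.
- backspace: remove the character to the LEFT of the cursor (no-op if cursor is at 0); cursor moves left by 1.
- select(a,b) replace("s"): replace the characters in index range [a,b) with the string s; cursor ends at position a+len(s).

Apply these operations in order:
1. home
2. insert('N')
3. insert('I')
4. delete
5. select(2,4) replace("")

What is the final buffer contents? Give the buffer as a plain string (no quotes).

After op 1 (home): buf='WYMP' cursor=0
After op 2 (insert('N')): buf='NWYMP' cursor=1
After op 3 (insert('I')): buf='NIWYMP' cursor=2
After op 4 (delete): buf='NIYMP' cursor=2
After op 5 (select(2,4) replace("")): buf='NIP' cursor=2

Answer: NIP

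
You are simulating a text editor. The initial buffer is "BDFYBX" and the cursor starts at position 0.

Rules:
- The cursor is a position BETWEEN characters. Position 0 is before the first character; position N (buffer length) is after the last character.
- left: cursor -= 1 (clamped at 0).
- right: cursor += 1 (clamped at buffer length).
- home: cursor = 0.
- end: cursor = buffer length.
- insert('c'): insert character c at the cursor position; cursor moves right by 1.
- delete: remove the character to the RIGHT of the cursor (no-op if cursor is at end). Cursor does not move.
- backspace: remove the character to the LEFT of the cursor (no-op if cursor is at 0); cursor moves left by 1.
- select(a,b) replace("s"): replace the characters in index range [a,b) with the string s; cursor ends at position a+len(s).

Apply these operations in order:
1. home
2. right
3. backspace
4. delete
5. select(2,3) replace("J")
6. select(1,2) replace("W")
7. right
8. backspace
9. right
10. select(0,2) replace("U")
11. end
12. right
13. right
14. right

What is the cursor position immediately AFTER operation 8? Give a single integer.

After op 1 (home): buf='BDFYBX' cursor=0
After op 2 (right): buf='BDFYBX' cursor=1
After op 3 (backspace): buf='DFYBX' cursor=0
After op 4 (delete): buf='FYBX' cursor=0
After op 5 (select(2,3) replace("J")): buf='FYJX' cursor=3
After op 6 (select(1,2) replace("W")): buf='FWJX' cursor=2
After op 7 (right): buf='FWJX' cursor=3
After op 8 (backspace): buf='FWX' cursor=2

Answer: 2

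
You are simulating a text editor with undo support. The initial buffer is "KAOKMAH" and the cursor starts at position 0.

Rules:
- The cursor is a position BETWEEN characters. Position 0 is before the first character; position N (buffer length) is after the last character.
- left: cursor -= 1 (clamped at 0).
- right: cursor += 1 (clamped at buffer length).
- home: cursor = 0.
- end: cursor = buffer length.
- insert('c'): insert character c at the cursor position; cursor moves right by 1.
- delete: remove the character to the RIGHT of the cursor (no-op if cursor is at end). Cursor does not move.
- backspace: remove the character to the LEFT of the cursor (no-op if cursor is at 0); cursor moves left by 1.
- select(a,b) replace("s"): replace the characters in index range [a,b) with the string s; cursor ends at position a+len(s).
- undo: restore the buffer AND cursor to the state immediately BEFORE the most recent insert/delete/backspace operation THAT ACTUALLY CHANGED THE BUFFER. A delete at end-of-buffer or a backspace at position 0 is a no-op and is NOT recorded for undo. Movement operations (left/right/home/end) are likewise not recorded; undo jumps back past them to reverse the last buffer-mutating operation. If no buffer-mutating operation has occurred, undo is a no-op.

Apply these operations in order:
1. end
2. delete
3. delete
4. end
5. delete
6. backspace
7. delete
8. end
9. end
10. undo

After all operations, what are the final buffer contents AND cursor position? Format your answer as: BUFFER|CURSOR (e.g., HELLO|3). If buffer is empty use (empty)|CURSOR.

After op 1 (end): buf='KAOKMAH' cursor=7
After op 2 (delete): buf='KAOKMAH' cursor=7
After op 3 (delete): buf='KAOKMAH' cursor=7
After op 4 (end): buf='KAOKMAH' cursor=7
After op 5 (delete): buf='KAOKMAH' cursor=7
After op 6 (backspace): buf='KAOKMA' cursor=6
After op 7 (delete): buf='KAOKMA' cursor=6
After op 8 (end): buf='KAOKMA' cursor=6
After op 9 (end): buf='KAOKMA' cursor=6
After op 10 (undo): buf='KAOKMAH' cursor=7

Answer: KAOKMAH|7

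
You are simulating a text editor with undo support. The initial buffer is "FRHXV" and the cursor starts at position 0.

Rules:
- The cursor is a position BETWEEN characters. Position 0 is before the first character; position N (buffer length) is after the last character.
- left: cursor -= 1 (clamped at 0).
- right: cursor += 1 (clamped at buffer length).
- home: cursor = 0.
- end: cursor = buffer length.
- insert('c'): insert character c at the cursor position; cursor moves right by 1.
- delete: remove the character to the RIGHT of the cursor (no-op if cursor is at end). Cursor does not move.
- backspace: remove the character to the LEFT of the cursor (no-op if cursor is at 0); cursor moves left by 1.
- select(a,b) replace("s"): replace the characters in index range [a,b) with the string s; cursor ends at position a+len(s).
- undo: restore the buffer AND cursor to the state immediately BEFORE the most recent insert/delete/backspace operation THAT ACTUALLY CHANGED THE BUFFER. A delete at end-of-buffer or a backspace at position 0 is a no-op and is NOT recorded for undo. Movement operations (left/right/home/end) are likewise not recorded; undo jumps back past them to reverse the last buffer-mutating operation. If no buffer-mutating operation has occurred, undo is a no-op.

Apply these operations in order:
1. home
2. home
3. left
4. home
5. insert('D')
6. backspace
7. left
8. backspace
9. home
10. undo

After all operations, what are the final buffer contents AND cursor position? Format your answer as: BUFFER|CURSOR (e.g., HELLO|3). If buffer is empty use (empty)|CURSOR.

After op 1 (home): buf='FRHXV' cursor=0
After op 2 (home): buf='FRHXV' cursor=0
After op 3 (left): buf='FRHXV' cursor=0
After op 4 (home): buf='FRHXV' cursor=0
After op 5 (insert('D')): buf='DFRHXV' cursor=1
After op 6 (backspace): buf='FRHXV' cursor=0
After op 7 (left): buf='FRHXV' cursor=0
After op 8 (backspace): buf='FRHXV' cursor=0
After op 9 (home): buf='FRHXV' cursor=0
After op 10 (undo): buf='DFRHXV' cursor=1

Answer: DFRHXV|1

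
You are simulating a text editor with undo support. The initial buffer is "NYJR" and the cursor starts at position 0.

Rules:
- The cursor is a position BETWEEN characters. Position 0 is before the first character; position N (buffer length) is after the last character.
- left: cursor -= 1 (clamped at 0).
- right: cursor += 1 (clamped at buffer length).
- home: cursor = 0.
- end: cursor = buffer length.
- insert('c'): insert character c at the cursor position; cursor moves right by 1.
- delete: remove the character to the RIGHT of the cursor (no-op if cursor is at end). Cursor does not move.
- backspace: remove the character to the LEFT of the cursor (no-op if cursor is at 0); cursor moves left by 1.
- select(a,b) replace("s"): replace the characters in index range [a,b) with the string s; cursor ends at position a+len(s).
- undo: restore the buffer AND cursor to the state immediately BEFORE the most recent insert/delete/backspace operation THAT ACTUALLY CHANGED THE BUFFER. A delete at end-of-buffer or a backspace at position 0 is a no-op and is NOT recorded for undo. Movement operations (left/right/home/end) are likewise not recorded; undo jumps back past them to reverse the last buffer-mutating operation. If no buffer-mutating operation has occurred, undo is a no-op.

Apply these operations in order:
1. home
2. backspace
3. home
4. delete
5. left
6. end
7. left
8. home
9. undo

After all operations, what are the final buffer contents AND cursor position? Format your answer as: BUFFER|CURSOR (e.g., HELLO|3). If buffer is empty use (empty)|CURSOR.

Answer: NYJR|0

Derivation:
After op 1 (home): buf='NYJR' cursor=0
After op 2 (backspace): buf='NYJR' cursor=0
After op 3 (home): buf='NYJR' cursor=0
After op 4 (delete): buf='YJR' cursor=0
After op 5 (left): buf='YJR' cursor=0
After op 6 (end): buf='YJR' cursor=3
After op 7 (left): buf='YJR' cursor=2
After op 8 (home): buf='YJR' cursor=0
After op 9 (undo): buf='NYJR' cursor=0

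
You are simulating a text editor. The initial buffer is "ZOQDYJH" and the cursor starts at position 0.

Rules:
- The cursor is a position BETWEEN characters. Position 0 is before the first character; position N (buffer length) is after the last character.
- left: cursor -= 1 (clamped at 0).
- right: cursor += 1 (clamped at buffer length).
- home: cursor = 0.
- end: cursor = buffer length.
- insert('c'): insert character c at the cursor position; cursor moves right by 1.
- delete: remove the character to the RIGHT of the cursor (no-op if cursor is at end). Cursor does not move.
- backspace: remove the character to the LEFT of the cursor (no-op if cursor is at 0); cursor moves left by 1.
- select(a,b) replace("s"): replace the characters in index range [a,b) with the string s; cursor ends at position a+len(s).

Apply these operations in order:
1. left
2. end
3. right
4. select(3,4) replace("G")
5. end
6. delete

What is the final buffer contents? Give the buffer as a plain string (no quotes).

After op 1 (left): buf='ZOQDYJH' cursor=0
After op 2 (end): buf='ZOQDYJH' cursor=7
After op 3 (right): buf='ZOQDYJH' cursor=7
After op 4 (select(3,4) replace("G")): buf='ZOQGYJH' cursor=4
After op 5 (end): buf='ZOQGYJH' cursor=7
After op 6 (delete): buf='ZOQGYJH' cursor=7

Answer: ZOQGYJH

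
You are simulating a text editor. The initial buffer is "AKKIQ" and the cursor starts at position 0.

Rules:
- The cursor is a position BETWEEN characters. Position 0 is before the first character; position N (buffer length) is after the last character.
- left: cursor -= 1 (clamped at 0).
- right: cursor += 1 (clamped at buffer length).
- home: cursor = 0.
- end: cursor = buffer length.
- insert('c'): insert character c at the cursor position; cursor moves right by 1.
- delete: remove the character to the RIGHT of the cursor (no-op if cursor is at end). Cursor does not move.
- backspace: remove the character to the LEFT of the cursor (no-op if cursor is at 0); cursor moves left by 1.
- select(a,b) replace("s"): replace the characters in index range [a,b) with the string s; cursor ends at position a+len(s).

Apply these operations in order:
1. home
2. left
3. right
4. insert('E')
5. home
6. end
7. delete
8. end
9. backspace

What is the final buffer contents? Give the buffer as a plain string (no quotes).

Answer: AEKKI

Derivation:
After op 1 (home): buf='AKKIQ' cursor=0
After op 2 (left): buf='AKKIQ' cursor=0
After op 3 (right): buf='AKKIQ' cursor=1
After op 4 (insert('E')): buf='AEKKIQ' cursor=2
After op 5 (home): buf='AEKKIQ' cursor=0
After op 6 (end): buf='AEKKIQ' cursor=6
After op 7 (delete): buf='AEKKIQ' cursor=6
After op 8 (end): buf='AEKKIQ' cursor=6
After op 9 (backspace): buf='AEKKI' cursor=5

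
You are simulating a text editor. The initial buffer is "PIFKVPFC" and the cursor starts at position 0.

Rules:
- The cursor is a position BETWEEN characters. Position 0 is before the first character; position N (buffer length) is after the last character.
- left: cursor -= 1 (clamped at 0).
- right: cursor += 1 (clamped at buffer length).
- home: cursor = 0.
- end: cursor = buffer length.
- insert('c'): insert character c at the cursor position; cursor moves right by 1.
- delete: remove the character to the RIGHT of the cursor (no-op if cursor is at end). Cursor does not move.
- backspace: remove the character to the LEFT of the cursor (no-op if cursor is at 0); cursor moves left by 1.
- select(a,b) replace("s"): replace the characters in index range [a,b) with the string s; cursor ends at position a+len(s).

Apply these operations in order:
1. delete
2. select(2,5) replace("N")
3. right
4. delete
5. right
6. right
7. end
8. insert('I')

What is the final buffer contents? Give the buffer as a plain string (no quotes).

Answer: IFNFI

Derivation:
After op 1 (delete): buf='IFKVPFC' cursor=0
After op 2 (select(2,5) replace("N")): buf='IFNFC' cursor=3
After op 3 (right): buf='IFNFC' cursor=4
After op 4 (delete): buf='IFNF' cursor=4
After op 5 (right): buf='IFNF' cursor=4
After op 6 (right): buf='IFNF' cursor=4
After op 7 (end): buf='IFNF' cursor=4
After op 8 (insert('I')): buf='IFNFI' cursor=5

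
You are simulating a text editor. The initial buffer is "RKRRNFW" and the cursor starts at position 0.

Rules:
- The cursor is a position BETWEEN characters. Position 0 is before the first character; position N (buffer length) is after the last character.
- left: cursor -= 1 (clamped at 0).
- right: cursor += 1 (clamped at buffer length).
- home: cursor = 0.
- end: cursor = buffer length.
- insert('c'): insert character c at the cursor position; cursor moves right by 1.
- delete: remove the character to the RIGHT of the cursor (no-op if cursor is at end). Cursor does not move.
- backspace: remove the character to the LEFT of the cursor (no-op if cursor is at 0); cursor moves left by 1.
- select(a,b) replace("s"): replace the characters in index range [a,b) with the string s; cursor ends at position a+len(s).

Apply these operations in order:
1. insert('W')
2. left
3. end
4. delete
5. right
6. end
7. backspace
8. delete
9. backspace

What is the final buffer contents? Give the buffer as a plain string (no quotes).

After op 1 (insert('W')): buf='WRKRRNFW' cursor=1
After op 2 (left): buf='WRKRRNFW' cursor=0
After op 3 (end): buf='WRKRRNFW' cursor=8
After op 4 (delete): buf='WRKRRNFW' cursor=8
After op 5 (right): buf='WRKRRNFW' cursor=8
After op 6 (end): buf='WRKRRNFW' cursor=8
After op 7 (backspace): buf='WRKRRNF' cursor=7
After op 8 (delete): buf='WRKRRNF' cursor=7
After op 9 (backspace): buf='WRKRRN' cursor=6

Answer: WRKRRN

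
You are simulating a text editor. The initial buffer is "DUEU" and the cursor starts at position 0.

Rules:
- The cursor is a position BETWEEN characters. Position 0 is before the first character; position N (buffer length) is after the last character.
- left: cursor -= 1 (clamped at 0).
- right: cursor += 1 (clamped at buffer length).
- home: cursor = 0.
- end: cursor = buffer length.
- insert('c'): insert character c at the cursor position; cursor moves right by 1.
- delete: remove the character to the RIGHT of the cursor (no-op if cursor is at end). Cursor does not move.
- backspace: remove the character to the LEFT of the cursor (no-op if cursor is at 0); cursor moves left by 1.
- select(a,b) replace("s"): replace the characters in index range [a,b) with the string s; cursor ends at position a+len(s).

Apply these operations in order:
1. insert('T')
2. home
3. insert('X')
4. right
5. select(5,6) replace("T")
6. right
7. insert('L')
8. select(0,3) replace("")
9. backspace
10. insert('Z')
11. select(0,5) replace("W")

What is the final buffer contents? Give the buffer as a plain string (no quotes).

Answer: W

Derivation:
After op 1 (insert('T')): buf='TDUEU' cursor=1
After op 2 (home): buf='TDUEU' cursor=0
After op 3 (insert('X')): buf='XTDUEU' cursor=1
After op 4 (right): buf='XTDUEU' cursor=2
After op 5 (select(5,6) replace("T")): buf='XTDUET' cursor=6
After op 6 (right): buf='XTDUET' cursor=6
After op 7 (insert('L')): buf='XTDUETL' cursor=7
After op 8 (select(0,3) replace("")): buf='UETL' cursor=0
After op 9 (backspace): buf='UETL' cursor=0
After op 10 (insert('Z')): buf='ZUETL' cursor=1
After op 11 (select(0,5) replace("W")): buf='W' cursor=1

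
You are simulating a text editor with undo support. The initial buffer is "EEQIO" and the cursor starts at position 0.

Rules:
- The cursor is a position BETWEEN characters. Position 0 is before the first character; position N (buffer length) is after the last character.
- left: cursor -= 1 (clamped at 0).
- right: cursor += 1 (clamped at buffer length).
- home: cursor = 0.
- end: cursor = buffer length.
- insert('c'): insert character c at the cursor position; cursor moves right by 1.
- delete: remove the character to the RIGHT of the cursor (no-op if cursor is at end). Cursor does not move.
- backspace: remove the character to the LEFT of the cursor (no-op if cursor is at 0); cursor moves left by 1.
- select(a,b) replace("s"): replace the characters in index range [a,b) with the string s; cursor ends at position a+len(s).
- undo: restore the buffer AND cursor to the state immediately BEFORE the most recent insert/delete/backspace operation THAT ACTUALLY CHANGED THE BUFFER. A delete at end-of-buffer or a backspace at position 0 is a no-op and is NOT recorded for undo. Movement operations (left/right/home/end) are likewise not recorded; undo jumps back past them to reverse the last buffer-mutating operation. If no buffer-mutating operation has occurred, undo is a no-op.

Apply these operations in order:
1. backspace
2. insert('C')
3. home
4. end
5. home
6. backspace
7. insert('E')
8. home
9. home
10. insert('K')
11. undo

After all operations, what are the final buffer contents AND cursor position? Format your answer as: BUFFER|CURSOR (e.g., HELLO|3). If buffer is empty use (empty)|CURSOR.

Answer: ECEEQIO|0

Derivation:
After op 1 (backspace): buf='EEQIO' cursor=0
After op 2 (insert('C')): buf='CEEQIO' cursor=1
After op 3 (home): buf='CEEQIO' cursor=0
After op 4 (end): buf='CEEQIO' cursor=6
After op 5 (home): buf='CEEQIO' cursor=0
After op 6 (backspace): buf='CEEQIO' cursor=0
After op 7 (insert('E')): buf='ECEEQIO' cursor=1
After op 8 (home): buf='ECEEQIO' cursor=0
After op 9 (home): buf='ECEEQIO' cursor=0
After op 10 (insert('K')): buf='KECEEQIO' cursor=1
After op 11 (undo): buf='ECEEQIO' cursor=0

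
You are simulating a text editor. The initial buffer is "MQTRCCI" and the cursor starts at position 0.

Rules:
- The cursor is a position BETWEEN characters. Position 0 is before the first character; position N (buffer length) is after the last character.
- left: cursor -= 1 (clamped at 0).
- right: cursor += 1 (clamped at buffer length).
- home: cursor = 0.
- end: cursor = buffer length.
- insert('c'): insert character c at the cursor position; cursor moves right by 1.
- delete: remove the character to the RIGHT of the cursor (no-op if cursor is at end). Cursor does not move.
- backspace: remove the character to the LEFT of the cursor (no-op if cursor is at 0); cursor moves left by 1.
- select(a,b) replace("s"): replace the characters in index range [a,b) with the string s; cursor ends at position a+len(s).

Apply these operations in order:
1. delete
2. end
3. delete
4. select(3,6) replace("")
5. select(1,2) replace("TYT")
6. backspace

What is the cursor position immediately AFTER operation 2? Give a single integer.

Answer: 6

Derivation:
After op 1 (delete): buf='QTRCCI' cursor=0
After op 2 (end): buf='QTRCCI' cursor=6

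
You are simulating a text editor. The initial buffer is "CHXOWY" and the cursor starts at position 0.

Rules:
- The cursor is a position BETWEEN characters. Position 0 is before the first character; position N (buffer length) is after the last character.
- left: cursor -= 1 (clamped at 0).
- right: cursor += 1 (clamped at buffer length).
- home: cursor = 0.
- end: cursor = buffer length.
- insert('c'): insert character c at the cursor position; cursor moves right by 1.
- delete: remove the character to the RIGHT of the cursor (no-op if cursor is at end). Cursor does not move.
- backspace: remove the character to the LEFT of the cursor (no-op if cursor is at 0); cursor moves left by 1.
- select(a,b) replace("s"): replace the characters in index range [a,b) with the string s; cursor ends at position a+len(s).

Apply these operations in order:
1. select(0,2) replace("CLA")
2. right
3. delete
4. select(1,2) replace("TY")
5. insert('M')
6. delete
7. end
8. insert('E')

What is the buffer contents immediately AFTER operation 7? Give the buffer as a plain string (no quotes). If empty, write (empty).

Answer: CTYMXWY

Derivation:
After op 1 (select(0,2) replace("CLA")): buf='CLAXOWY' cursor=3
After op 2 (right): buf='CLAXOWY' cursor=4
After op 3 (delete): buf='CLAXWY' cursor=4
After op 4 (select(1,2) replace("TY")): buf='CTYAXWY' cursor=3
After op 5 (insert('M')): buf='CTYMAXWY' cursor=4
After op 6 (delete): buf='CTYMXWY' cursor=4
After op 7 (end): buf='CTYMXWY' cursor=7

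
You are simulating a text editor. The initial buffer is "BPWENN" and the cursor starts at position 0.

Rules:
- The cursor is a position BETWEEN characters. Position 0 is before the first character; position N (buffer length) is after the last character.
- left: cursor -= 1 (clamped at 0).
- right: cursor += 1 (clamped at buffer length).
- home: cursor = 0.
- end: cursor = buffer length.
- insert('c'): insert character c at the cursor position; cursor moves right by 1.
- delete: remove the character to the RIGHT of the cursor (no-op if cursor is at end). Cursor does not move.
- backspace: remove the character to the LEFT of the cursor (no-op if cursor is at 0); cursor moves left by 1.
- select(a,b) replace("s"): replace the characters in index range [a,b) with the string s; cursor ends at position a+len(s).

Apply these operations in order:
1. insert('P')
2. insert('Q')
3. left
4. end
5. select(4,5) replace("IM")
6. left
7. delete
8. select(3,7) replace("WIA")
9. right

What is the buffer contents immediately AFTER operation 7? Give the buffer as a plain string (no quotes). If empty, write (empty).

Answer: PQBPIENN

Derivation:
After op 1 (insert('P')): buf='PBPWENN' cursor=1
After op 2 (insert('Q')): buf='PQBPWENN' cursor=2
After op 3 (left): buf='PQBPWENN' cursor=1
After op 4 (end): buf='PQBPWENN' cursor=8
After op 5 (select(4,5) replace("IM")): buf='PQBPIMENN' cursor=6
After op 6 (left): buf='PQBPIMENN' cursor=5
After op 7 (delete): buf='PQBPIENN' cursor=5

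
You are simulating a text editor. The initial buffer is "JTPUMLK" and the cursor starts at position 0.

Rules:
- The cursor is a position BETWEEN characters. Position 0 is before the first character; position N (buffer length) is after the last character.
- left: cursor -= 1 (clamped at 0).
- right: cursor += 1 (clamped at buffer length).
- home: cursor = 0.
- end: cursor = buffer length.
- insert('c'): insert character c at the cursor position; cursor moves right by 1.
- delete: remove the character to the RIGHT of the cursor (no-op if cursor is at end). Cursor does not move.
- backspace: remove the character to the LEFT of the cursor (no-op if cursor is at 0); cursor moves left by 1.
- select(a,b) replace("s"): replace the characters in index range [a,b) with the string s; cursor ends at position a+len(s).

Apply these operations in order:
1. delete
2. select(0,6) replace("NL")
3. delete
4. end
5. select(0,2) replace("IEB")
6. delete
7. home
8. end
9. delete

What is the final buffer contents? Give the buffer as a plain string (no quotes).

After op 1 (delete): buf='TPUMLK' cursor=0
After op 2 (select(0,6) replace("NL")): buf='NL' cursor=2
After op 3 (delete): buf='NL' cursor=2
After op 4 (end): buf='NL' cursor=2
After op 5 (select(0,2) replace("IEB")): buf='IEB' cursor=3
After op 6 (delete): buf='IEB' cursor=3
After op 7 (home): buf='IEB' cursor=0
After op 8 (end): buf='IEB' cursor=3
After op 9 (delete): buf='IEB' cursor=3

Answer: IEB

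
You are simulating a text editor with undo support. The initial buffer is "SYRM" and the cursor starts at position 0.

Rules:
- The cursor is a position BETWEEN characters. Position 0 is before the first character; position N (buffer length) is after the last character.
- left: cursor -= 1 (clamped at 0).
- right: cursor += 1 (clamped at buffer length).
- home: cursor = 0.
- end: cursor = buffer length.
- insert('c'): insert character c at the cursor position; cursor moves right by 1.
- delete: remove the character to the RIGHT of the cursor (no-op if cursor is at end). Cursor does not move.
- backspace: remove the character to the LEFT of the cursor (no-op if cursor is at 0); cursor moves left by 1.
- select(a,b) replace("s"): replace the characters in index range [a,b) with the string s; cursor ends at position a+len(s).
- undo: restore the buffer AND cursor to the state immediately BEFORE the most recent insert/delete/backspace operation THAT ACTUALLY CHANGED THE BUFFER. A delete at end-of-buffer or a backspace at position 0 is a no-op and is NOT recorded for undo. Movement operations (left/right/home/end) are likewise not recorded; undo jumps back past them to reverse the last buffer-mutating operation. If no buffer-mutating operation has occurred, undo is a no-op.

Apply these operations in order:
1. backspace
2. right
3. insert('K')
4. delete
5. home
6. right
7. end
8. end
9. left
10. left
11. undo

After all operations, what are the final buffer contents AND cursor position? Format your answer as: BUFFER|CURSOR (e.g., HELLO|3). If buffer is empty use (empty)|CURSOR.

Answer: SKYRM|2

Derivation:
After op 1 (backspace): buf='SYRM' cursor=0
After op 2 (right): buf='SYRM' cursor=1
After op 3 (insert('K')): buf='SKYRM' cursor=2
After op 4 (delete): buf='SKRM' cursor=2
After op 5 (home): buf='SKRM' cursor=0
After op 6 (right): buf='SKRM' cursor=1
After op 7 (end): buf='SKRM' cursor=4
After op 8 (end): buf='SKRM' cursor=4
After op 9 (left): buf='SKRM' cursor=3
After op 10 (left): buf='SKRM' cursor=2
After op 11 (undo): buf='SKYRM' cursor=2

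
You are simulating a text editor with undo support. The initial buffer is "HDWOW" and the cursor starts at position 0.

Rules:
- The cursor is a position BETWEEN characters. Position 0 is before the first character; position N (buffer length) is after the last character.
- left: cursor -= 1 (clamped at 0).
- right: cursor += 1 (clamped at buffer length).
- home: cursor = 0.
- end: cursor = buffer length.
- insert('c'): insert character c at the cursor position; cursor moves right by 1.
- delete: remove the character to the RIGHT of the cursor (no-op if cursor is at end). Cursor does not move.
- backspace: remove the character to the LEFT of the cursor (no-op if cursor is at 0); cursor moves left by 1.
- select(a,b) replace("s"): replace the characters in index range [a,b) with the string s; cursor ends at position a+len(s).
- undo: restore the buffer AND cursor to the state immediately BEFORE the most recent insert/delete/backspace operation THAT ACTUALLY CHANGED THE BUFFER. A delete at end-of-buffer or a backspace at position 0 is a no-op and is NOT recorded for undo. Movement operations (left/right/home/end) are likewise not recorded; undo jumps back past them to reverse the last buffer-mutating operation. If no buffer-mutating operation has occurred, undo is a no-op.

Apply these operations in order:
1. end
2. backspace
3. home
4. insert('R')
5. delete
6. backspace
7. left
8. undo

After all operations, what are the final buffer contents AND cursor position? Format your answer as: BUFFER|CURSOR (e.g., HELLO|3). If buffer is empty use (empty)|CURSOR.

After op 1 (end): buf='HDWOW' cursor=5
After op 2 (backspace): buf='HDWO' cursor=4
After op 3 (home): buf='HDWO' cursor=0
After op 4 (insert('R')): buf='RHDWO' cursor=1
After op 5 (delete): buf='RDWO' cursor=1
After op 6 (backspace): buf='DWO' cursor=0
After op 7 (left): buf='DWO' cursor=0
After op 8 (undo): buf='RDWO' cursor=1

Answer: RDWO|1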